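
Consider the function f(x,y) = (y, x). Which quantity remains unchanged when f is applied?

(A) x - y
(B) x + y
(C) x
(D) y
B

For f(x,y) = (y, x):
After applying f: x' = y, y' = x. So x' + y' = y + x = x + y.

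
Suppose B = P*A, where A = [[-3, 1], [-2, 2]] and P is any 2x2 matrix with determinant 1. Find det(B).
-4

By the multiplicative property of determinants, det(B) = det(P*A) = det(P) * det(A) = det(A),
so the determinant is invariant under multiplication by any determinant-1 matrix; we just need det(A).

det(A) = (-3)(2) - (1)(-2) = -6 - (-2) = -4

Therefore det(B) = 1 * (-4) = -4.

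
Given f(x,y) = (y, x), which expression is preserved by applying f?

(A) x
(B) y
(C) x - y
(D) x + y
D

For f(x,y) = (y, x):
After applying f: x' = y, y' = x. So x' + y' = y + x = x + y.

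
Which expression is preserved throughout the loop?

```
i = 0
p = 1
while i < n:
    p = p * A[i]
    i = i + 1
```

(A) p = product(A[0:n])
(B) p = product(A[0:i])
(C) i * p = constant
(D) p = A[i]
B

A loop invariant must hold before the first iteration and be re-established by every execution of the body.

(B) p = product(A[0:i]): Initially i = 0 and p = 1 = product of the empty slice A[0:0]. If p = product(A[0:i]) holds at the top of an iteration, the body sets p to product(A[0:i]) * A[i] = product(A[0:i+1]) and then i to i+1, so the property is restored. At exit i = n, giving p = product(A[0:n]).

The other options fail:
(A) p = product(A[0:n]): false before the loop (p = 1, not the full product) -- it only becomes true at exit.
(C) i * p = constant: initially i * p = 0, but after one iteration it is 1 * A[0], which is nonzero in general.
(D) p = A[i]: after the first iteration p = A[0] but i = 1; in general p is a product of several elements, not a single one.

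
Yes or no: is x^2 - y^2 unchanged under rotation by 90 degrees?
No

Applying rotation by 90 degrees: x' = x*cos(90 degrees) - y*sin(90 degrees) = -y, y' = x*sin(90 degrees) + y*cos(90 degrees) = x

Substituting into x^2 - y^2:
(-y)^2 - (x)^2
= -x^2 + y^2

This differs from the original expression x^2 - y^2, so it is NOT invariant.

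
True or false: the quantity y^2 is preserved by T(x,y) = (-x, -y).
True

Substitute T(x,y) = (-x, -y) into the expression and compare with the original.

Original: y^2
After applying T: (-y)^2 = y^2

This is identical to the original y^2, so the expression is invariant.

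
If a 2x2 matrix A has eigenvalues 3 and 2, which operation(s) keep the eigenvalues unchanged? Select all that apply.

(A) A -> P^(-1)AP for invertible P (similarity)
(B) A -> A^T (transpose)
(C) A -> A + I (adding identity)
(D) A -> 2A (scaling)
A and B

Eigenvalues are preserved by:
1. Similarity transformations: A -> P^(-1)AP (same characteristic polynomial)
2. Transpose: A^T has the same eigenvalues as A

Eigenvalues are NOT preserved by:
- Adding identity: eigenvalues become 3+1, 2+1
- Scaling: eigenvalues become 6, 4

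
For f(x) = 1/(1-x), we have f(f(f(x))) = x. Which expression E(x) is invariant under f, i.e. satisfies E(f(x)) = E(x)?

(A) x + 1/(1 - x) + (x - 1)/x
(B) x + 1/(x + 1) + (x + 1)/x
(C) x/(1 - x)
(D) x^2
A

Replace x by f(x) = 1/(1 - x) in each option and simplify. As a quick numerical cross-check, also compare E(5) with E(f(5)) = E(-1/4).

(A) x + 1/(1 - x) + (x - 1)/x  ->  (1/(1 - x)) + 1/(1 - (1/(1 - x))) + ((1/(1 - x)) - 1)/(1/(1 - x)), which simplifies back to x + 1/(1 - x) + (x - 1)/x; check: E(5) = 111/20, E(-1/4) = 111/20.   [invariant]
(B) x + 1/(x + 1) + (x + 1)/x  ->  (1/(1 - x)) + 1/((1/(1 - x)) + 1) + ((1/(1 - x)) + 1)/(1/(1 - x)) = (-x^3 + 6x^2 - 11x + 7)/(x^2 - 3x + 2); check: E(5) = 191/30 but E(-1/4) = -23/12.   [not invariant]
(C) x/(1 - x)  ->  (1/(1 - x))/(1 - (1/(1 - x))) = -1/x; check: E(5) = -5/4 but E(-1/4) = -1/5.   [not invariant]
(D) x^2  ->  (1/(1 - x))^2 = (x - 1)^(-2); check: E(5) = 25 but E(-1/4) = 1/16.   [not invariant]

Only (A) is unchanged. Indeed f(f(x)) = 1/(1 - 1/(1-x)) = (1-x)/(-x) = (x-1)/x, so E(x) = x + f(x) + f(f(x)) is the sum over the whole 3-cycle; applying f just permutes the three terms cyclically (x -> f(x) -> f(f(x)) -> x), leaving the sum unchanged.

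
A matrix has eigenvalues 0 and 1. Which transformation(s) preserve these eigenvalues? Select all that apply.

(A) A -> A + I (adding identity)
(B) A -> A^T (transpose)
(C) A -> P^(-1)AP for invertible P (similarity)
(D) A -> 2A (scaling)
B and C

Eigenvalues are preserved by:
1. Similarity transformations: A -> P^(-1)AP (same characteristic polynomial)
2. Transpose: A^T has the same eigenvalues as A

Eigenvalues are NOT preserved by:
- Adding identity: eigenvalues become 0+1, 1+1
- Scaling: eigenvalues become 0, 2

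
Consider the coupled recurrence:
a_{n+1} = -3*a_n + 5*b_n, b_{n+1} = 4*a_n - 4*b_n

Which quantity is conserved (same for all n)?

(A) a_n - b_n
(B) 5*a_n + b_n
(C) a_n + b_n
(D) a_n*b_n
C

Replace a_n by a_{n+1} = -3*a_n + 5*b_n and b_n by b_{n+1} = 4*a_n - 4*b_n in each option and simplify:
(A) a_n - b_n  ->  (-3*a_n + 5*b_n) - (4*a_n - 4*b_n) = -7*a_n + 9*b_n   [not conserved]
(B) 5*a_n + b_n  ->  5*(-3*a_n + 5*b_n) + (4*a_n - 4*b_n) = -11*a_n + 21*b_n   [not conserved]
(C) a_n + b_n  ->  (-3*a_n + 5*b_n) + (4*a_n - 4*b_n) = a_n + b_n   [conserved]
(D) a_n*b_n  ->  (-3*a_n + 5*b_n)*(4*a_n - 4*b_n) = -12*a_n^2 + 32*a_n*b_n - 20*b_n^2   [not conserved]

Only (C) a_n + b_n returns to itself after one step, so it is the conserved quantity.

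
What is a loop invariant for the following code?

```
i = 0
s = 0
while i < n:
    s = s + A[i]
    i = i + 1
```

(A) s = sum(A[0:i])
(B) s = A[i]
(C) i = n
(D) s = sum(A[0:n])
A

A loop invariant must hold before the first iteration and be re-established by every execution of the body.

(A) s = sum(A[0:i]): Initially i = 0 and s = 0 = sum of the empty slice A[0:0]. If s = sum(A[0:i]) holds at the top of an iteration, the body sets s to sum(A[0:i]) + A[i] = sum(A[0:i+1]) and then i to i+1, so s = sum(A[0:i]) holds again. At exit i = n, giving s = sum(A[0:n]).

The other options fail:
(B) s = A[i]: after the first iteration s = A[0] but i = 1, so s = A[i] compares s with the wrong element (and fails in general).
(C) i = n: false initially (i = 0); it is the exit condition, not an invariant.
(D) s = sum(A[0:n]): false before the loop (s = 0, not the full sum) -- it only becomes true at exit.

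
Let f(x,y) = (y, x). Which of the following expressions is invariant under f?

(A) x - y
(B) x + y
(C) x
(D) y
B

For f(x,y) = (y, x):
After applying f: x' = y, y' = x. So x' + y' = y + x = x + y.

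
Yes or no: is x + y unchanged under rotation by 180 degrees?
No

Applying rotation by 180 degrees: x' = x*cos(180 degrees) - y*sin(180 degrees) = -x, y' = x*sin(180 degrees) + y*cos(180 degrees) = -y

Substituting into x + y:
(-x) + (-y)
= -x - y

This differs from the original expression x + y, so it is NOT invariant.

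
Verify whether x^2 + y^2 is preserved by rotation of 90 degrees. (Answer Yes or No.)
Yes

Applying rotation by 90 degrees: x' = x*cos(90 degrees) - y*sin(90 degrees) = -y, y' = x*sin(90 degrees) + y*cos(90 degrees) = x

Substituting into x^2 + y^2:
(-y)^2 + (x)^2
= x^2 + y^2

This equals the original expression x^2 + y^2, so it IS invariant.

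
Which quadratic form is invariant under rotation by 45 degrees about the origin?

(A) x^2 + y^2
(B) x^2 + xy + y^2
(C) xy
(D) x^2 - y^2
A

Rotation by 45 degrees sends (x, y) to (sqrt(2)x/2 - sqrt(2)y/2, sqrt(2)x/2 + sqrt(2)y/2).
Substitute the transformed coordinates into each option and compare with the original:
(A) x^2 + y^2  ->  (sqrt(2)x/2 - sqrt(2)y/2)^2 + (sqrt(2)x/2 + sqrt(2)y/2)^2 = x^2 + y^2   [equals x^2 + y^2: invariant]
(B) x^2 + xy + y^2  ->  (sqrt(2)x/2 - sqrt(2)y/2)^2 + (sqrt(2)x/2 - sqrt(2)y/2)(sqrt(2)x/2 + sqrt(2)y/2) + (sqrt(2)x/2 + sqrt(2)y/2)^2 = 3x^2/2 + y^2/2   [differs from x^2 + xy + y^2: not invariant]
(C) xy  ->  (sqrt(2)x/2 - sqrt(2)y/2)(sqrt(2)x/2 + sqrt(2)y/2) = x^2/2 - y^2/2   [differs from xy: not invariant]
(D) x^2 - y^2  ->  (sqrt(2)x/2 - sqrt(2)y/2)^2 - (sqrt(2)x/2 + sqrt(2)y/2)^2 = -2xy   [differs from x^2 - y^2: not invariant]

Only option (A), x^2 + y^2, is unchanged by the transformation.
x^2 + y^2 is the squared distance from the origin, which rotations preserve.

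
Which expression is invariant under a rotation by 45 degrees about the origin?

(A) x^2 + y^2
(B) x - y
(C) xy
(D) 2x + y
A

A rotation by 45 degrees sends (x, y) to (sqrt(2)x/2 - sqrt(2)y/2, sqrt(2)x/2 + sqrt(2)y/2).
Substitute the transformed coordinates into each option and compare with the original:
(A) x^2 + y^2  ->  (sqrt(2)x/2 - sqrt(2)y/2)^2 + (sqrt(2)x/2 + sqrt(2)y/2)^2 = x^2 + y^2   [equals x^2 + y^2: invariant]
(B) x - y  ->  (sqrt(2)x/2 - sqrt(2)y/2) - (sqrt(2)x/2 + sqrt(2)y/2) = -sqrt(2)y   [differs from x - y: not invariant]
(C) xy  ->  (sqrt(2)x/2 - sqrt(2)y/2)(sqrt(2)x/2 + sqrt(2)y/2) = x^2/2 - y^2/2   [differs from xy: not invariant]
(D) 2x + y  ->  2(sqrt(2)x/2 - sqrt(2)y/2) + (sqrt(2)x/2 + sqrt(2)y/2) = 3sqrt(2)x/2 - sqrt(2)y/2   [differs from 2x + y: not invariant]

Only option (A), x^2 + y^2, is unchanged by the transformation.
Geometrically, x^2 + y^2 is the squared distance from the origin, which every rotation about the origin preserves.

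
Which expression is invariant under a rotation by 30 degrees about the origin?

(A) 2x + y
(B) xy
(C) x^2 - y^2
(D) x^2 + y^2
D

A rotation by 30 degrees sends (x, y) to (sqrt(3)x/2 - y/2, x/2 + sqrt(3)y/2).
Substitute the transformed coordinates into each option and compare with the original:
(A) 2x + y  ->  2(sqrt(3)x/2 - y/2) + (x/2 + sqrt(3)y/2) = x/2 + sqrt(3)x - y + sqrt(3)y/2   [differs from 2x + y: not invariant]
(B) xy  ->  (sqrt(3)x/2 - y/2)(x/2 + sqrt(3)y/2) = sqrt(3)x^2/4 + xy/2 - sqrt(3)y^2/4   [differs from xy: not invariant]
(C) x^2 - y^2  ->  (sqrt(3)x/2 - y/2)^2 - (x/2 + sqrt(3)y/2)^2 = x^2/2 - sqrt(3)xy - y^2/2   [differs from x^2 - y^2: not invariant]
(D) x^2 + y^2  ->  (sqrt(3)x/2 - y/2)^2 + (x/2 + sqrt(3)y/2)^2 = x^2 + y^2   [equals x^2 + y^2: invariant]

Only option (D), x^2 + y^2, is unchanged by the transformation.
Geometrically, x^2 + y^2 is the squared distance from the origin, which every rotation about the origin preserves.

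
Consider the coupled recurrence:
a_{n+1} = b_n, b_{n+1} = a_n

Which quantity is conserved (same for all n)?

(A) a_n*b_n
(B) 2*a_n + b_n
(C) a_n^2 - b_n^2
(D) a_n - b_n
A

Replace a_n by a_{n+1} = b_n and b_n by b_{n+1} = a_n in each option and simplify:
(A) a_n*b_n  ->  (b_n)*(a_n) = a_n*b_n   [conserved]
(B) 2*a_n + b_n  ->  2*(b_n) + (a_n) = a_n + 2*b_n   [not conserved]
(C) a_n^2 - b_n^2  ->  (b_n)^2 - (a_n)^2 = -a_n^2 + b_n^2   [not conserved]
(D) a_n - b_n  ->  (b_n) - (a_n) = -a_n + b_n   [not conserved]

Only (A) a_n*b_n returns to itself after one step, so it is the conserved quantity.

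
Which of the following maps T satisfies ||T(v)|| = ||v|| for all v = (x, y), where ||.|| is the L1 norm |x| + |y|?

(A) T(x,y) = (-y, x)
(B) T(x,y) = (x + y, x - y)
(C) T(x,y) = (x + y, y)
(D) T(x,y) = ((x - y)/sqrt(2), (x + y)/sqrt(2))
A

A transformation preserves a norm if ||T(v)|| = ||v|| for every v; a single vector where the norm changes rules an option out.

(A) T(x,y) = (-y, x): preserves the norm -- it only permutes the coordinates and/or flips signs, which leaves |x| + |y| unchanged.
(B) T(x,y) = (x + y, x - y): v = (1, 0) has norm |1| + |0| = 1, but T(v) = (1, 1) has norm 2 -- not preserved.
(C) T(x,y) = (x + y, y): v = (0, 1) has norm |0| + |1| = 1, but T(v) = (1, 1) has norm 2 -- not preserved.
(D) T(x,y) = ((x - y)/sqrt(2), (x + y)/sqrt(2)): v = (1, 0) has norm |1| + |0| = 1, but T(v) = (sqrt(2)/2, sqrt(2)/2) has norm sqrt(2) -- not preserved.

Therefore the answer is (A).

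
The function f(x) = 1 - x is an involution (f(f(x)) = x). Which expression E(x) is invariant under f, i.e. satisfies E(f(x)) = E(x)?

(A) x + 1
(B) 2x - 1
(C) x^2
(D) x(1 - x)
D

Replace x by f(x) = 1 - x in each option and simplify. As a quick numerical cross-check, also compare E(3) with E(f(3)) = E(-2).

(A) x + 1  ->  (1 - x) + 1 = 2 - x; check: E(3) = 4 but E(-2) = -1.   [not invariant]
(B) 2x - 1  ->  2(1 - x) - 1 = 1 - 2x; check: E(3) = 5 but E(-2) = -5.   [not invariant]
(C) x^2  ->  (1 - x)^2 = (x - 1)^2; check: E(3) = 9 but E(-2) = 4.   [not invariant]
(D) x(1 - x)  ->  (1 - x)(1 - (1 - x)), which simplifies back to x(1 - x); check: E(3) = -6, E(-2) = -6.   [invariant]

Only (D) is unchanged. E is symmetric under swapping x with f(x) = 1 - x, which is exactly what an involution does.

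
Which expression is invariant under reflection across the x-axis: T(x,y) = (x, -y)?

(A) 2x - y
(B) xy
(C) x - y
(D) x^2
D

The map is reflection across the x-axis: T(x,y) = (x, -y).
Substitute the transformed coordinates into each option and compare with the original:
(A) 2x - y  ->  2(x) - (-y) = 2x + y   [differs from 2x - y: not invariant]
(B) xy  ->  (x)(-y) = -xy   [differs from xy: not invariant]
(C) x - y  ->  (x) - (-y) = x + y   [differs from x - y: not invariant]
(D) x^2  ->  (x)^2 = x^2   [equals x^2: invariant]

Only option (D), x^2, is unchanged by the transformation.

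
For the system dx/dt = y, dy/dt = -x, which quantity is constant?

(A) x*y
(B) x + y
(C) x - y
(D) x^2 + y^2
D

A first integral I satisfies dI/dt = 0 along every solution. Differentiate each option and use the equation of motion:
(A) d/dt[x*y] = (dx/dt)y + x(dy/dt) = y^2 - x^2, not identically 0
(B) d/dt[x + y] = y + (-x) = y - x, not identically 0
(C) d/dt[x - y] = y - (-x) = x + y, not identically 0
(D) d/dt[x^2 + y^2] = 2x*dx/dt + 2y*dy/dt = 2x*y + 2y*(-x) = 0

Only (D) has zero time-derivative. So x^2 + y^2 (the squared radius; trajectories are circles) is the conserved quantity.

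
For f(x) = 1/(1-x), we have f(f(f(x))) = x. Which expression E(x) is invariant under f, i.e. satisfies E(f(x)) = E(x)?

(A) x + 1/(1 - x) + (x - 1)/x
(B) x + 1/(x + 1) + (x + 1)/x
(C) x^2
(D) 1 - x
A

Replace x by f(x) = 1/(1 - x) in each option and simplify. As a quick numerical cross-check, also compare E(5) with E(f(5)) = E(-1/4).

(A) x + 1/(1 - x) + (x - 1)/x  ->  (1/(1 - x)) + 1/(1 - (1/(1 - x))) + ((1/(1 - x)) - 1)/(1/(1 - x)), which simplifies back to x + 1/(1 - x) + (x - 1)/x; check: E(5) = 111/20, E(-1/4) = 111/20.   [invariant]
(B) x + 1/(x + 1) + (x + 1)/x  ->  (1/(1 - x)) + 1/((1/(1 - x)) + 1) + ((1/(1 - x)) + 1)/(1/(1 - x)) = (-x^3 + 6x^2 - 11x + 7)/(x^2 - 3x + 2); check: E(5) = 191/30 but E(-1/4) = -23/12.   [not invariant]
(C) x^2  ->  (1/(1 - x))^2 = (x - 1)^(-2); check: E(5) = 25 but E(-1/4) = 1/16.   [not invariant]
(D) 1 - x  ->  1 - (1/(1 - x)) = x/(x - 1); check: E(5) = -4 but E(-1/4) = 5/4.   [not invariant]

Only (A) is unchanged. Indeed f(f(x)) = 1/(1 - 1/(1-x)) = (1-x)/(-x) = (x-1)/x, so E(x) = x + f(x) + f(f(x)) is the sum over the whole 3-cycle; applying f just permutes the three terms cyclically (x -> f(x) -> f(f(x)) -> x), leaving the sum unchanged.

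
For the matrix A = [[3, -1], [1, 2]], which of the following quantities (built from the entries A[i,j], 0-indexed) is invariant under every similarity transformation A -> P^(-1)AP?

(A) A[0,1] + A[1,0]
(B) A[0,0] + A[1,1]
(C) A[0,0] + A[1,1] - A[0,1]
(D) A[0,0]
B

A[0,0] + A[1,1] is the trace of A. By the cyclic property of the trace, tr(P^(-1)AP) = tr(APP^(-1)) = tr(A), so it is the same for every matrix similar to A.

The other combinations are not similarity invariants. For example, take P = [[1, 1], [1, 2]] (det P = 1), so P^(-1) = [[2, -1], [-1, 1]] and
B = P^(-1)AP = [[1, -3], [1, 4]].
Evaluating each option on A and on B:
(A) A[0,1] + A[1,0]: 0 for A, -2 for B -> changes
(B) A[0,0] + A[1,1]: 5 for A, 5 for B -> unchanged
(C) A[0,0] + A[1,1] - A[0,1]: 6 for A, 8 for B -> changes
(D) A[0,0]: 3 for A, 1 for B -> changes

Only (B) A[0,0] + A[1,1] = 5 survives (and it does so for every P, not just this one), so it is the invariant.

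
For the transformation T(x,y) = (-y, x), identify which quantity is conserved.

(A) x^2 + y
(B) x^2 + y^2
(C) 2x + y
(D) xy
B

An expression E(x,y) is invariant under T if E(T(x,y)) = E(x,y). Here T(x,y) = (-y, x).
Substitute the transformed coordinates into each option and compare with the original:
(A) x^2 + y  ->  (-y)^2 + (x) = x + y^2   [differs from x^2 + y: not invariant]
(B) x^2 + y^2  ->  (-y)^2 + (x)^2 = x^2 + y^2   [equals x^2 + y^2: invariant]
(C) 2x + y  ->  2(-y) + (x) = x - 2y   [differs from 2x + y: not invariant]
(D) xy  ->  (-y)(x) = -xy   [differs from xy: not invariant]

Only option (B), x^2 + y^2, is unchanged by the transformation.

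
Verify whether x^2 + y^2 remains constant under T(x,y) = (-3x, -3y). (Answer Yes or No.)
No

Substitute T(x,y) = (-3x, -3y) into the expression and compare with the original.

Original: x^2 + y^2
After applying T: (-3x)^2 + (-3y)^2 = 9x^2 + 9y^2

This differs from the original x^2 + y^2 (difference: 8x^2 + 8y^2), so the expression is NOT invariant.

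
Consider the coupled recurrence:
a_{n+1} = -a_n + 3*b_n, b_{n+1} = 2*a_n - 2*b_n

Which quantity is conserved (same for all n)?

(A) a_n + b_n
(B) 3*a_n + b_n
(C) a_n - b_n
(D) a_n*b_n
A

Replace a_n by a_{n+1} = -a_n + 3*b_n and b_n by b_{n+1} = 2*a_n - 2*b_n in each option and simplify:
(A) a_n + b_n  ->  (-a_n + 3*b_n) + (2*a_n - 2*b_n) = a_n + b_n   [conserved]
(B) 3*a_n + b_n  ->  3*(-a_n + 3*b_n) + (2*a_n - 2*b_n) = -a_n + 7*b_n   [not conserved]
(C) a_n - b_n  ->  (-a_n + 3*b_n) - (2*a_n - 2*b_n) = -3*a_n + 5*b_n   [not conserved]
(D) a_n*b_n  ->  (-a_n + 3*b_n)*(2*a_n - 2*b_n) = -2*a_n^2 + 8*a_n*b_n - 6*b_n^2   [not conserved]

Only (A) a_n + b_n returns to itself after one step, so it is the conserved quantity.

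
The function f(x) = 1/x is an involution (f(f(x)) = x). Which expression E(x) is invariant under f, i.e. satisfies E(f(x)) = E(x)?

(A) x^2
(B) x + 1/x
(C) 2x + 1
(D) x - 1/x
B

Replace x by f(x) = 1/x in each option and simplify. As a quick numerical cross-check, also compare E(3) with E(f(3)) = E(1/3).

(A) x^2  ->  (1/x)^2 = x^(-2); check: E(3) = 9 but E(1/3) = 1/9.   [not invariant]
(B) x + 1/x  ->  (1/x) + 1/(1/x), which simplifies back to x + 1/x; check: E(3) = 10/3, E(1/3) = 10/3.   [invariant]
(C) 2x + 1  ->  2(1/x) + 1 = (x + 2)/x; check: E(3) = 7 but E(1/3) = 5/3.   [not invariant]
(D) x - 1/x  ->  (1/x) - 1/(1/x) = -x + 1/x; check: E(3) = 8/3 but E(1/3) = -8/3.   [not invariant]

Only (B) is unchanged. E is symmetric under swapping x with f(x) = 1/x, which is exactly what an involution does.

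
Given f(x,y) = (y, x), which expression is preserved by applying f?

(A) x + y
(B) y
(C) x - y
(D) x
A

For f(x,y) = (y, x):
After applying f: x' = y, y' = x. So x' + y' = y + x = x + y.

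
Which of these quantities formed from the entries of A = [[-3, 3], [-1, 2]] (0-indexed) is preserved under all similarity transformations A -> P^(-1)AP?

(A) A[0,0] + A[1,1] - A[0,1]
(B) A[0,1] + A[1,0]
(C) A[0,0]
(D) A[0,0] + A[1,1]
D

A[0,0] + A[1,1] is the trace of A. By the cyclic property of the trace, tr(P^(-1)AP) = tr(APP^(-1)) = tr(A), so it is the same for every matrix similar to A.

The other combinations are not similarity invariants. For example, take P = [[1, 2], [0, 1]] (det P = 1), so P^(-1) = [[1, -2], [0, 1]] and
B = P^(-1)AP = [[-1, -3], [-1, 0]].
Evaluating each option on A and on B:
(A) A[0,0] + A[1,1] - A[0,1]: -4 for A, 2 for B -> changes
(B) A[0,1] + A[1,0]: 2 for A, -4 for B -> changes
(C) A[0,0]: -3 for A, -1 for B -> changes
(D) A[0,0] + A[1,1]: -1 for A, -1 for B -> unchanged

Only (D) A[0,0] + A[1,1] = -1 survives (and it does so for every P, not just this one), so it is the invariant.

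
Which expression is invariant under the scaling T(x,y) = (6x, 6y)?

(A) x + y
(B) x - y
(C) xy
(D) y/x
D

Under the uniform scaling T(x,y) = (6x, 6y):
Substitute the transformed coordinates into each option and compare with the original:
(A) x + y  ->  (6x) + (6y) = 6x + 6y   [differs from x + y: not invariant]
(B) x - y  ->  (6x) - (6y) = 6x - 6y   [differs from x - y: not invariant]
(C) xy  ->  (6x)(6y) = 36xy   [differs from xy: not invariant]
(D) y/x  ->  (6y)/(6x) = y/x   [equals y/x: invariant]

Only option (D), y/x, is unchanged by the transformation.
The common factor 6 cancels in a ratio of coordinates, while sums, products and sums of squares pick up factors of 6 or 36.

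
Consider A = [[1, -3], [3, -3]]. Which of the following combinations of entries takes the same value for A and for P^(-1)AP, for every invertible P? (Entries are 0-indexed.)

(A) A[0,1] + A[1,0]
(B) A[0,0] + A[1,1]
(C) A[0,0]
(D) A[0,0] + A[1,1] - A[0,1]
B

A[0,0] + A[1,1] is the trace of A. By the cyclic property of the trace, tr(P^(-1)AP) = tr(APP^(-1)) = tr(A), so it is the same for every matrix similar to A.

The other combinations are not similarity invariants. For example, take P = [[1, 1], [1, 2]] (det P = 1), so P^(-1) = [[2, -1], [-1, 1]] and
B = P^(-1)AP = [[-4, -7], [2, 2]].
Evaluating each option on A and on B:
(A) A[0,1] + A[1,0]: 0 for A, -5 for B -> changes
(B) A[0,0] + A[1,1]: -2 for A, -2 for B -> unchanged
(C) A[0,0]: 1 for A, -4 for B -> changes
(D) A[0,0] + A[1,1] - A[0,1]: 1 for A, 5 for B -> changes

Only (B) A[0,0] + A[1,1] = -2 survives (and it does so for every P, not just this one), so it is the invariant.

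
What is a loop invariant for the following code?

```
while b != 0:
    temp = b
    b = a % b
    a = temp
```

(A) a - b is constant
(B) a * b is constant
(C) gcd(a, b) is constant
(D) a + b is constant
C

A loop invariant must hold before the first iteration and be re-established by every execution of the body.

(C) gcd(a, b) is constant: One iteration replaces (a, b) by (b, a mod b). Since a mod b = a - q*b for an integer q, any common divisor of a and b divides b and a mod b, and conversely; hence gcd(b, a mod b) = gcd(a, b). For instance (16, 9) -> (9, 7) keeps gcd = 1. At exit b = 0 and a = gcd of the original inputs.

The other options fail:
(A) a - b is constant: e.g. (a, b) = (16, 9) -> (9, 7): the difference goes from 7 to 2.
(B) a * b is constant: e.g. (a, b) = (16, 9) -> (9, 7): the product goes from 144 to 63.
(D) a + b is constant: e.g. (a, b) = (16, 9) -> (9, 7): the sum goes from 25 to 16.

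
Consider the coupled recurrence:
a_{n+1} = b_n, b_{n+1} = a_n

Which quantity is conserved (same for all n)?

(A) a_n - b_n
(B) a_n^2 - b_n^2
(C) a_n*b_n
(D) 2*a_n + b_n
C

Replace a_n by a_{n+1} = b_n and b_n by b_{n+1} = a_n in each option and simplify:
(A) a_n - b_n  ->  (b_n) - (a_n) = -a_n + b_n   [not conserved]
(B) a_n^2 - b_n^2  ->  (b_n)^2 - (a_n)^2 = -a_n^2 + b_n^2   [not conserved]
(C) a_n*b_n  ->  (b_n)*(a_n) = a_n*b_n   [conserved]
(D) 2*a_n + b_n  ->  2*(b_n) + (a_n) = a_n + 2*b_n   [not conserved]

Only (C) a_n*b_n returns to itself after one step, so it is the conserved quantity.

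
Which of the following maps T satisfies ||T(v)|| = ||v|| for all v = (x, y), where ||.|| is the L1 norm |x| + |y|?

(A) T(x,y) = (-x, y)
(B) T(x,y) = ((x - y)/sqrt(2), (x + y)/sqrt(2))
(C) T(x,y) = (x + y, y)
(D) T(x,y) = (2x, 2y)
A

A transformation preserves a norm if ||T(v)|| = ||v|| for every v; a single vector where the norm changes rules an option out.

(A) T(x,y) = (-x, y): preserves the norm -- it only permutes the coordinates and/or flips signs, which leaves |x| + |y| unchanged.
(B) T(x,y) = ((x - y)/sqrt(2), (x + y)/sqrt(2)): v = (1, 0) has norm |1| + |0| = 1, but T(v) = (sqrt(2)/2, sqrt(2)/2) has norm sqrt(2) -- not preserved.
(C) T(x,y) = (x + y, y): v = (0, 1) has norm |0| + |1| = 1, but T(v) = (1, 1) has norm 2 -- not preserved.
(D) T(x,y) = (2x, 2y): v = (1, 0) has norm |1| + |0| = 1, but T(v) = (2, 0) has norm 2 -- not preserved.

Therefore the answer is (A).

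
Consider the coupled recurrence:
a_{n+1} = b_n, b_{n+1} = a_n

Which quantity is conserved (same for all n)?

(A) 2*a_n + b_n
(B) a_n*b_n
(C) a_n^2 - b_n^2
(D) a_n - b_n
B

Replace a_n by a_{n+1} = b_n and b_n by b_{n+1} = a_n in each option and simplify:
(A) 2*a_n + b_n  ->  2*(b_n) + (a_n) = a_n + 2*b_n   [not conserved]
(B) a_n*b_n  ->  (b_n)*(a_n) = a_n*b_n   [conserved]
(C) a_n^2 - b_n^2  ->  (b_n)^2 - (a_n)^2 = -a_n^2 + b_n^2   [not conserved]
(D) a_n - b_n  ->  (b_n) - (a_n) = -a_n + b_n   [not conserved]

Only (B) a_n*b_n returns to itself after one step, so it is the conserved quantity.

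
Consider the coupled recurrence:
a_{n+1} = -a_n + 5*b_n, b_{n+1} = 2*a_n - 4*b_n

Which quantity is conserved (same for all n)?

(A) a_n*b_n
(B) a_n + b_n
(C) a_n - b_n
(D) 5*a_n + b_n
B

Replace a_n by a_{n+1} = -a_n + 5*b_n and b_n by b_{n+1} = 2*a_n - 4*b_n in each option and simplify:
(A) a_n*b_n  ->  (-a_n + 5*b_n)*(2*a_n - 4*b_n) = -2*a_n^2 + 14*a_n*b_n - 20*b_n^2   [not conserved]
(B) a_n + b_n  ->  (-a_n + 5*b_n) + (2*a_n - 4*b_n) = a_n + b_n   [conserved]
(C) a_n - b_n  ->  (-a_n + 5*b_n) - (2*a_n - 4*b_n) = -3*a_n + 9*b_n   [not conserved]
(D) 5*a_n + b_n  ->  5*(-a_n + 5*b_n) + (2*a_n - 4*b_n) = -3*a_n + 21*b_n   [not conserved]

Only (B) a_n + b_n returns to itself after one step, so it is the conserved quantity.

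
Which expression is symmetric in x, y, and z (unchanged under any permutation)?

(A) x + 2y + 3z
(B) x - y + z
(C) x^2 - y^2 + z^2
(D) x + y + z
D

A symmetric expression is unchanged when the variables are permuted; here the transformation to test is the swap (x, y) -> (y, x).
A symmetric expression must survive every permutation; the single swap x <-> y already eliminates the distractors, and the keyed expression is also unchanged by x <-> z and y <-> z (each variable enters it in exactly the same way).
Substitute the transformed coordinates into each option and compare with the original:
(A) x + 2y + 3z  ->  (y) + 2(x) + 3z = 2x + y + 3z   [differs from x + 2y + 3z: not invariant]
(B) x - y + z  ->  (y) - (x) + z = -x + y + z   [differs from x - y + z: not invariant]
(C) x^2 - y^2 + z^2  ->  (y)^2 - (x)^2 + z^2 = -x^2 + y^2 + z^2   [differs from x^2 - y^2 + z^2: not invariant]
(D) x + y + z  ->  (y) + (x) + z = x + y + z   [equals x + y + z: invariant]

Only option (D), x + y + z, is unchanged by the transformation.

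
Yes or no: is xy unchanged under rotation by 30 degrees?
No

Applying rotation by 30 degrees: x' = x*cos(30 degrees) - y*sin(30 degrees) = sqrt(3)x/2 - y/2, y' = x*sin(30 degrees) + y*cos(30 degrees) = x/2 + sqrt(3)y/2

Substituting into xy:
(sqrt(3)x/2 - y/2)(x/2 + sqrt(3)y/2)
= sqrt(3)x^2/4 + xy/2 - sqrt(3)y^2/4

This differs from the original expression xy, so it is NOT invariant.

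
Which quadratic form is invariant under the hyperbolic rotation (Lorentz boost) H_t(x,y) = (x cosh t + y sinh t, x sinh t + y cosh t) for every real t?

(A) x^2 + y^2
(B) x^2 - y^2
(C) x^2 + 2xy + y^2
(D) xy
B

Write x' = x cosh t + y sinh t, y' = x sinh t + y cosh t and substitute into each option:
(A) x^2 + y^2: (x cosh t + y sinh t)^2 + (x sinh t + y cosh t)^2 = (x^2 + y^2)(cosh^2 t + sinh^2 t) + 4xy sinh t cosh t = (x^2 + y^2) cosh 2t + 2xy sinh 2t   [not invariant for t != 0]
(B) x^2 - y^2: (x cosh t + y sinh t)^2 - (x sinh t + y cosh t)^2 = x^2(cosh^2 t - sinh^2 t) + 2xy(cosh t sinh t - sinh t cosh t) + y^2(sinh^2 t - cosh^2 t) = x^2 - y^2   [invariant, using cosh^2 t - sinh^2 t = 1]
(C) x^2 + 2xy + y^2: (x' + y')^2 with x' + y' = (x + y)(cosh t + sinh t) = (x + y)e^t, so it becomes (x + y)^2 e^(2t)   [not invariant for t != 0]
(D) xy: (x cosh t + y sinh t)(x sinh t + y cosh t) = xy(cosh^2 t + sinh^2 t) + (x^2 + y^2) sinh t cosh t = xy cosh 2t + (x^2 + y^2)(sinh 2t)/2   [not invariant for t != 0]

Only (B) x^2 - y^2 is unchanged; it is the Minkowski form preserved by Lorentz boosts, just as x^2 + y^2 is preserved by ordinary rotations.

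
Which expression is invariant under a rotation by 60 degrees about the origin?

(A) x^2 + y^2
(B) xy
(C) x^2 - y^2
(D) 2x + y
A

A rotation by 60 degrees sends (x, y) to (x/2 - sqrt(3)y/2, sqrt(3)x/2 + y/2).
Substitute the transformed coordinates into each option and compare with the original:
(A) x^2 + y^2  ->  (x/2 - sqrt(3)y/2)^2 + (sqrt(3)x/2 + y/2)^2 = x^2 + y^2   [equals x^2 + y^2: invariant]
(B) xy  ->  (x/2 - sqrt(3)y/2)(sqrt(3)x/2 + y/2) = sqrt(3)x^2/4 - xy/2 - sqrt(3)y^2/4   [differs from xy: not invariant]
(C) x^2 - y^2  ->  (x/2 - sqrt(3)y/2)^2 - (sqrt(3)x/2 + y/2)^2 = -x^2/2 - sqrt(3)xy + y^2/2   [differs from x^2 - y^2: not invariant]
(D) 2x + y  ->  2(x/2 - sqrt(3)y/2) + (sqrt(3)x/2 + y/2) = sqrt(3)x/2 + x - sqrt(3)y + y/2   [differs from 2x + y: not invariant]

Only option (A), x^2 + y^2, is unchanged by the transformation.
Geometrically, x^2 + y^2 is the squared distance from the origin, which every rotation about the origin preserves.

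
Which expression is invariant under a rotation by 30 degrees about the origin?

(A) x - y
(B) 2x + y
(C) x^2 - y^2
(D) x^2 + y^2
D

A rotation by 30 degrees sends (x, y) to (sqrt(3)x/2 - y/2, x/2 + sqrt(3)y/2).
Substitute the transformed coordinates into each option and compare with the original:
(A) x - y  ->  (sqrt(3)x/2 - y/2) - (x/2 + sqrt(3)y/2) = -x/2 + sqrt(3)x/2 - sqrt(3)y/2 - y/2   [differs from x - y: not invariant]
(B) 2x + y  ->  2(sqrt(3)x/2 - y/2) + (x/2 + sqrt(3)y/2) = x/2 + sqrt(3)x - y + sqrt(3)y/2   [differs from 2x + y: not invariant]
(C) x^2 - y^2  ->  (sqrt(3)x/2 - y/2)^2 - (x/2 + sqrt(3)y/2)^2 = x^2/2 - sqrt(3)xy - y^2/2   [differs from x^2 - y^2: not invariant]
(D) x^2 + y^2  ->  (sqrt(3)x/2 - y/2)^2 + (x/2 + sqrt(3)y/2)^2 = x^2 + y^2   [equals x^2 + y^2: invariant]

Only option (D), x^2 + y^2, is unchanged by the transformation.
Geometrically, x^2 + y^2 is the squared distance from the origin, which every rotation about the origin preserves.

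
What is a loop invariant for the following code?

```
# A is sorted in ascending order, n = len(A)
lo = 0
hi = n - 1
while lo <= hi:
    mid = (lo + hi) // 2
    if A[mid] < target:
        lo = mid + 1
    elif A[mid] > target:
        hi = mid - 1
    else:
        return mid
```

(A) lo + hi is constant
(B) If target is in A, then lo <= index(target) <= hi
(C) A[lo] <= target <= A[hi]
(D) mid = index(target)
B

A loop invariant must hold before the first iteration and be re-established by every execution of the body.

(B) If target is in A, then lo <= index(target) <= hi: Before the loop [lo, hi] = [0, n-1] covers every index. When A[mid] < target, sortedness puts target strictly to the right of mid, so setting lo = mid + 1 keeps index(target) in [lo, hi]; symmetrically for hi = mid - 1. Hence 'if target is in A then lo <= index(target) <= hi' holds after every iteration, and when lo > hi it proves target is absent.

The other options fail:
(A) lo + hi is constant: each iteration moves exactly one of lo, hi, so lo + hi changes (e.g. 0 + (n-1) becomes (mid+1) + (n-1)).
(C) A[lo] <= target <= A[hi]: fails when target is not in A (e.g. target < A[0] already violates it before the loop), so it is not maintained in general.
(D) mid = index(target): mid is just the current probe; it equals index(target) only on the iteration that returns.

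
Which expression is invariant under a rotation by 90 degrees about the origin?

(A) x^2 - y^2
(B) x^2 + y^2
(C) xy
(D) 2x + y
B

A rotation by 90 degrees sends (x, y) to (-y, x).
Substitute the transformed coordinates into each option and compare with the original:
(A) x^2 - y^2  ->  (-y)^2 - (x)^2 = -x^2 + y^2   [differs from x^2 - y^2: not invariant]
(B) x^2 + y^2  ->  (-y)^2 + (x)^2 = x^2 + y^2   [equals x^2 + y^2: invariant]
(C) xy  ->  (-y)(x) = -xy   [differs from xy: not invariant]
(D) 2x + y  ->  2(-y) + (x) = x - 2y   [differs from 2x + y: not invariant]

Only option (B), x^2 + y^2, is unchanged by the transformation.
Geometrically, x^2 + y^2 is the squared distance from the origin, which every rotation about the origin preserves.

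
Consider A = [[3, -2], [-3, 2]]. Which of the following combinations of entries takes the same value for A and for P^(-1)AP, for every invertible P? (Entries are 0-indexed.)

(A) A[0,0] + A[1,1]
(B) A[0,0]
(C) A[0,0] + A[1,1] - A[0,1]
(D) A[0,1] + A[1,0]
A

A[0,0] + A[1,1] is the trace of A. By the cyclic property of the trace, tr(P^(-1)AP) = tr(APP^(-1)) = tr(A), so it is the same for every matrix similar to A.

The other combinations are not similarity invariants. For example, take P = [[1, 1], [0, 1]] (det P = 1), so P^(-1) = [[1, -1], [0, 1]] and
B = P^(-1)AP = [[6, 2], [-3, -1]].
Evaluating each option on A and on B:
(A) A[0,0] + A[1,1]: 5 for A, 5 for B -> unchanged
(B) A[0,0]: 3 for A, 6 for B -> changes
(C) A[0,0] + A[1,1] - A[0,1]: 7 for A, 3 for B -> changes
(D) A[0,1] + A[1,0]: -5 for A, -1 for B -> changes

Only (A) A[0,0] + A[1,1] = 5 survives (and it does so for every P, not just this one), so it is the invariant.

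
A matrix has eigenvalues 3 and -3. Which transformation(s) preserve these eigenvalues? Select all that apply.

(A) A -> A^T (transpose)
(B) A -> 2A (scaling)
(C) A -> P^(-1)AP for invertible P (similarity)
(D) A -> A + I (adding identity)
A and C

Eigenvalues are preserved by:
1. Similarity transformations: A -> P^(-1)AP (same characteristic polynomial)
2. Transpose: A^T has the same eigenvalues as A

Eigenvalues are NOT preserved by:
- Adding identity: eigenvalues become 3+1, -3+1
- Scaling: eigenvalues become 6, -6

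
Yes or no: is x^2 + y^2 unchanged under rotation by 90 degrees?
Yes

Applying rotation by 90 degrees: x' = x*cos(90 degrees) - y*sin(90 degrees) = -y, y' = x*sin(90 degrees) + y*cos(90 degrees) = x

Substituting into x^2 + y^2:
(-y)^2 + (x)^2
= x^2 + y^2

This equals the original expression x^2 + y^2, so it IS invariant.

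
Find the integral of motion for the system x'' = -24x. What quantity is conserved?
E = (x')^2 + 24x^2

Multiply the equation by x':
x' * x'' = -24x * x'
The left side is d/dt[(x')^2/2] and the right side is d/dt[-24x^2/2], so
d/dt[(x')^2/2 + 24x^2/2] = 0, i.e. (x')^2/2 + 24x^2/2 = constant.
Multiplying by 2, the integral of motion is E = (x')^2 + 24x^2.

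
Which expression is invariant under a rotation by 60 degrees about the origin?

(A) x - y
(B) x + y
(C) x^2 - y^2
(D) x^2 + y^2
D

A rotation by 60 degrees sends (x, y) to (x/2 - sqrt(3)y/2, sqrt(3)x/2 + y/2).
Substitute the transformed coordinates into each option and compare with the original:
(A) x - y  ->  (x/2 - sqrt(3)y/2) - (sqrt(3)x/2 + y/2) = -sqrt(3)x/2 + x/2 - sqrt(3)y/2 - y/2   [differs from x - y: not invariant]
(B) x + y  ->  (x/2 - sqrt(3)y/2) + (sqrt(3)x/2 + y/2) = x/2 + sqrt(3)x/2 - sqrt(3)y/2 + y/2   [differs from x + y: not invariant]
(C) x^2 - y^2  ->  (x/2 - sqrt(3)y/2)^2 - (sqrt(3)x/2 + y/2)^2 = -x^2/2 - sqrt(3)xy + y^2/2   [differs from x^2 - y^2: not invariant]
(D) x^2 + y^2  ->  (x/2 - sqrt(3)y/2)^2 + (sqrt(3)x/2 + y/2)^2 = x^2 + y^2   [equals x^2 + y^2: invariant]

Only option (D), x^2 + y^2, is unchanged by the transformation.
Geometrically, x^2 + y^2 is the squared distance from the origin, which every rotation about the origin preserves.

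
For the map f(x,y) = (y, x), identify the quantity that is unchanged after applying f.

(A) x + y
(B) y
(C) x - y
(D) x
A

For f(x,y) = (y, x):
After applying f: x' = y, y' = x. So x' + y' = y + x = x + y.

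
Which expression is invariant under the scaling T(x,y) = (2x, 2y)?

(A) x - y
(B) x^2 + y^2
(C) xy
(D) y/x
D

Under the uniform scaling T(x,y) = (2x, 2y):
Substitute the transformed coordinates into each option and compare with the original:
(A) x - y  ->  (2x) - (2y) = 2x - 2y   [differs from x - y: not invariant]
(B) x^2 + y^2  ->  (2x)^2 + (2y)^2 = 4x^2 + 4y^2   [differs from x^2 + y^2: not invariant]
(C) xy  ->  (2x)(2y) = 4xy   [differs from xy: not invariant]
(D) y/x  ->  (2y)/(2x) = y/x   [equals y/x: invariant]

Only option (D), y/x, is unchanged by the transformation.
The common factor 2 cancels in a ratio of coordinates, while sums, products and sums of squares pick up factors of 2 or 4.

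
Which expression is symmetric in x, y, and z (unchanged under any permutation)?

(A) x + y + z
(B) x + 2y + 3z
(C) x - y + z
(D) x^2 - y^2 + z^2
A

A symmetric expression is unchanged when the variables are permuted; here the transformation to test is the swap (x, y) -> (y, x).
A symmetric expression must survive every permutation; the single swap x <-> y already eliminates the distractors, and the keyed expression is also unchanged by x <-> z and y <-> z (each variable enters it in exactly the same way).
Substitute the transformed coordinates into each option and compare with the original:
(A) x + y + z  ->  (y) + (x) + z = x + y + z   [equals x + y + z: invariant]
(B) x + 2y + 3z  ->  (y) + 2(x) + 3z = 2x + y + 3z   [differs from x + 2y + 3z: not invariant]
(C) x - y + z  ->  (y) - (x) + z = -x + y + z   [differs from x - y + z: not invariant]
(D) x^2 - y^2 + z^2  ->  (y)^2 - (x)^2 + z^2 = -x^2 + y^2 + z^2   [differs from x^2 - y^2 + z^2: not invariant]

Only option (A), x + y + z, is unchanged by the transformation.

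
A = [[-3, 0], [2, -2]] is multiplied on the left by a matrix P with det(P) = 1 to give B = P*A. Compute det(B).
6

By the multiplicative property of determinants, det(B) = det(P*A) = det(P) * det(A) = det(A),
so the determinant is invariant under multiplication by any determinant-1 matrix; we just need det(A).

det(A) = (-3)(-2) - (0)(2) = 6 - 0 = 6

Therefore det(B) = 1 * 6 = 6.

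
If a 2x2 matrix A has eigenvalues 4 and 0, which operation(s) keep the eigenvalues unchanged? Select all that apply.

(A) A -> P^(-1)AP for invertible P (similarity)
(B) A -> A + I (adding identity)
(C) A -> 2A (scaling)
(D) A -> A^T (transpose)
A and D

Eigenvalues are preserved by:
1. Similarity transformations: A -> P^(-1)AP (same characteristic polynomial)
2. Transpose: A^T has the same eigenvalues as A

Eigenvalues are NOT preserved by:
- Adding identity: eigenvalues become 4+1, 0+1
- Scaling: eigenvalues become 8, 0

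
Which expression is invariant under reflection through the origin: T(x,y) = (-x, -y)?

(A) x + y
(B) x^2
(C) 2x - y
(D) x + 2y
B

The map is reflection through the origin: T(x,y) = (-x, -y).
Substitute the transformed coordinates into each option and compare with the original:
(A) x + y  ->  (-x) + (-y) = -x - y   [differs from x + y: not invariant]
(B) x^2  ->  (-x)^2 = x^2   [equals x^2: invariant]
(C) 2x - y  ->  2(-x) - (-y) = -2x + y   [differs from 2x - y: not invariant]
(D) x + 2y  ->  (-x) + 2(-y) = -x - 2y   [differs from x + 2y: not invariant]

Only option (B), x^2, is unchanged by the transformation.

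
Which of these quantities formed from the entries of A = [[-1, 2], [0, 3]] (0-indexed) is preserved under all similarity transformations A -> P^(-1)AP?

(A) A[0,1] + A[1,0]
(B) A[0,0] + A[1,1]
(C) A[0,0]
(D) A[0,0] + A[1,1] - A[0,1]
B

A[0,0] + A[1,1] is the trace of A. By the cyclic property of the trace, tr(P^(-1)AP) = tr(APP^(-1)) = tr(A), so it is the same for every matrix similar to A.

The other combinations are not similarity invariants. For example, take P = [[2, 1], [1, 1]] (det P = 1), so P^(-1) = [[1, -1], [-1, 2]] and
B = P^(-1)AP = [[-3, -2], [6, 5]].
Evaluating each option on A and on B:
(A) A[0,1] + A[1,0]: 2 for A, 4 for B -> changes
(B) A[0,0] + A[1,1]: 2 for A, 2 for B -> unchanged
(C) A[0,0]: -1 for A, -3 for B -> changes
(D) A[0,0] + A[1,1] - A[0,1]: 0 for A, 4 for B -> changes

Only (B) A[0,0] + A[1,1] = 2 survives (and it does so for every P, not just this one), so it is the invariant.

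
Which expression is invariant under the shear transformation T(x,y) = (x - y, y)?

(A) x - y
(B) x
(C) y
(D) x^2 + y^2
C

Under the shear T(x,y) = (x - y, y):
Substitute the transformed coordinates into each option and compare with the original:
(A) x - y  ->  (x - y) - (y) = x - 2y   [differs from x - y: not invariant]
(B) x  ->  (x - y) = x - y   [differs from x: not invariant]
(C) y  ->  (y) = y   [equals y: invariant]
(D) x^2 + y^2  ->  (x - y)^2 + (y)^2 = x^2 - 2xy + 2y^2   [differs from x^2 + y^2: not invariant]

Only option (C), y, is unchanged by the transformation.
A horizontal shear moves points parallel to the x-axis, so the y-coordinate (and any function of y alone) is unchanged.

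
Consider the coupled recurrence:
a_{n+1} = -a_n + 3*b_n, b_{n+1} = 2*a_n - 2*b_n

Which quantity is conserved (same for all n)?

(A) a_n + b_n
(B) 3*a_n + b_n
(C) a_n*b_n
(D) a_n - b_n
A

Replace a_n by a_{n+1} = -a_n + 3*b_n and b_n by b_{n+1} = 2*a_n - 2*b_n in each option and simplify:
(A) a_n + b_n  ->  (-a_n + 3*b_n) + (2*a_n - 2*b_n) = a_n + b_n   [conserved]
(B) 3*a_n + b_n  ->  3*(-a_n + 3*b_n) + (2*a_n - 2*b_n) = -a_n + 7*b_n   [not conserved]
(C) a_n*b_n  ->  (-a_n + 3*b_n)*(2*a_n - 2*b_n) = -2*a_n^2 + 8*a_n*b_n - 6*b_n^2   [not conserved]
(D) a_n - b_n  ->  (-a_n + 3*b_n) - (2*a_n - 2*b_n) = -3*a_n + 5*b_n   [not conserved]

Only (A) a_n + b_n returns to itself after one step, so it is the conserved quantity.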